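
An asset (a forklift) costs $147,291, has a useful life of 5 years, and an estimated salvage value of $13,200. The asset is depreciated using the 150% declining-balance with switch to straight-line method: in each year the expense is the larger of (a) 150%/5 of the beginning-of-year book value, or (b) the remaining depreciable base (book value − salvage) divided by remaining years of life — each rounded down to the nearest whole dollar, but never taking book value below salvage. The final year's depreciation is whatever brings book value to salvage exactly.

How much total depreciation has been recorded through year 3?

$96,769

Depreciable base = $147,291 − $13,200 = $134,091.
Year 1: DB = ⌊$147,291 × 150%/5⌋ = $44,187; SL = ⌊$134,091/5⌋ = $26,818 → take DB $44,187. Book value $103,104.
Year 2: DB = ⌊$103,104 × 150%/5⌋ = $30,931; SL = ⌊$89,904/4⌋ = $22,476 → take DB $30,931. Book value $72,173.
Year 3: DB = ⌊$72,173 × 150%/5⌋ = $21,651; SL = ⌊$58,973/3⌋ = $19,657 → take DB $21,651. Book value $50,522.
Accumulated through year 3 = $147,291 − $50,522 = $96,769.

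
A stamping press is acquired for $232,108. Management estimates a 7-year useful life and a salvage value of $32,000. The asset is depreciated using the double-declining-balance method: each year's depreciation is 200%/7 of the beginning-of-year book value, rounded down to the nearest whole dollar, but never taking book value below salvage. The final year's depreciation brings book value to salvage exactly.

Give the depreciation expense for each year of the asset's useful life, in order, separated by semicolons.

Depreciable base = $232,108 − $32,000 = $200,108.
Year 1: ⌊$232,108 × 200%/7⌋ = $66,316. Book value $165,792.
Year 2: ⌊$165,792 × 200%/7⌋ = $47,369. Book value $118,423.
Year 3: ⌊$118,423 × 200%/7⌋ = $33,835. Book value $84,588.
Year 4: ⌊$84,588 × 200%/7⌋ = $24,168. Book value $60,420.
Year 5: ⌊$60,420 × 200%/7⌋ = $17,262. Book value $43,158.
Year 6: ⌊$43,158 × 200%/7⌋ = $12,330, capped at $11,158. Book value $32,000.
Year 7 (final): $32,000 − $32,000 = $0. Book value $32,000.

$66,316; $47,369; $33,835; $24,168; $17,262; $11,158; $0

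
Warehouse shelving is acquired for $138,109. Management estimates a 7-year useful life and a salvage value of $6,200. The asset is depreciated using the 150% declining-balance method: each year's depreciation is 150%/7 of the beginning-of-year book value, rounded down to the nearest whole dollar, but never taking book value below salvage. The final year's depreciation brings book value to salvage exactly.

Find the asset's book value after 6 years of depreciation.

Depreciable base = $138,109 − $6,200 = $131,909.
Year 1: ⌊$138,109 × 150%/7⌋ = $29,594. Book value $108,515.
Year 2: ⌊$108,515 × 150%/7⌋ = $23,253. Book value $85,262.
Year 3: ⌊$85,262 × 150%/7⌋ = $18,270. Book value $66,992.
Year 4: ⌊$66,992 × 150%/7⌋ = $14,355. Book value $52,637.
Year 5: ⌊$52,637 × 150%/7⌋ = $11,279. Book value $41,358.
Year 6: ⌊$41,358 × 150%/7⌋ = $8,862. Book value $32,496.

$32,496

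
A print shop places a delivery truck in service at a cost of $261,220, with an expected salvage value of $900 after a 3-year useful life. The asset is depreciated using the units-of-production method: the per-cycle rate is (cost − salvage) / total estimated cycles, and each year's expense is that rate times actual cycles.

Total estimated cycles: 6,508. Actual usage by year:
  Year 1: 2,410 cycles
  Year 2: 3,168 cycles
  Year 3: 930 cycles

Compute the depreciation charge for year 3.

Depreciable base = $261,220 − $900 = $260,320.
Rate = $260,320 / 6,508 cycles = $40 per cycle.
Year 1: 2,410 × $40 = $96,400. Book value $164,820.
Year 2: 3,168 × $40 = $126,720. Book value $38,100.
Year 3: 930 × $40 = $37,200. Book value $900.

$37,200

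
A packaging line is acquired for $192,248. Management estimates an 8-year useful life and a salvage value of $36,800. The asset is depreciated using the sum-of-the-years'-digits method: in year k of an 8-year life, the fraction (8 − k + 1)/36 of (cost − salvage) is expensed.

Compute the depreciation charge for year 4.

$21,590

Depreciable base = $192,248 − $36,800 = $155,448.
Sum of the years' digits = 8+7+6+5+4+3+2+1 = 36.
Year 1: $155,448 × 8/36 = $34,544. Book value $157,704.
Year 2: $155,448 × 7/36 = $30,226. Book value $127,478.
Year 3: $155,448 × 6/36 = $25,908. Book value $101,570.
Year 4: $155,448 × 5/36 = $21,590. Book value $79,980.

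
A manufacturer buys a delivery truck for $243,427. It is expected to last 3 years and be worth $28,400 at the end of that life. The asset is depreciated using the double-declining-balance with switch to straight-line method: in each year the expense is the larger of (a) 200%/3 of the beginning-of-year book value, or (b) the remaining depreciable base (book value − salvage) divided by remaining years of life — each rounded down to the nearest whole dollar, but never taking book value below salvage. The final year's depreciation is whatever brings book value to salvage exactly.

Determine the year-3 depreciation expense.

Depreciable base = $243,427 − $28,400 = $215,027.
Year 1: DB = ⌊$243,427 × 200%/3⌋ = $162,284; SL = ⌊$215,027/3⌋ = $71,675 → take DB $162,284. Book value $81,143.
Year 2: DB = ⌊$81,143 × 200%/3⌋ = $54,095; SL = ⌊$52,743/2⌋ = $26,371 → take DB $54,095, capped at $52,743. Book value $28,400.
Year 3 (final): $28,400 − $28,400 = $0. Book value $28,400.

$0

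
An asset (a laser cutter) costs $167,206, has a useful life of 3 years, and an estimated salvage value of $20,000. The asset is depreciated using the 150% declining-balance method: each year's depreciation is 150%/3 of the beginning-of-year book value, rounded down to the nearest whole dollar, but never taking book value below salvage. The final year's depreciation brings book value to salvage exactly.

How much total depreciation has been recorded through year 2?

$125,404

Depreciable base = $167,206 − $20,000 = $147,206.
Year 1: ⌊$167,206 × 150%/3⌋ = $83,603. Book value $83,603.
Year 2: ⌊$83,603 × 150%/3⌋ = $41,801. Book value $41,802.
Accumulated through year 2 = $167,206 − $41,802 = $125,404.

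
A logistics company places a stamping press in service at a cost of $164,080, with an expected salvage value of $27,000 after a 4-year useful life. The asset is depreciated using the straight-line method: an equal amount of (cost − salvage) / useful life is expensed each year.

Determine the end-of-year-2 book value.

$95,540

Depreciable base = $164,080 − $27,000 = $137,080.
Annual expense = $137,080 / 4 = $34,270.
End of year 1: book value $129,810.
End of year 2: book value $95,540.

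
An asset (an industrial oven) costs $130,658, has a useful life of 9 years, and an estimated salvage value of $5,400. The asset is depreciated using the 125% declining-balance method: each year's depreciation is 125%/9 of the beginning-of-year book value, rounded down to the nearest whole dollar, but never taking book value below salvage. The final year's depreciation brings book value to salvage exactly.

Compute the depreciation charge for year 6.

Depreciable base = $130,658 − $5,400 = $125,258.
Year 1: ⌊$130,658 × 125%/9⌋ = $18,146. Book value $112,512.
Year 2: ⌊$112,512 × 125%/9⌋ = $15,626. Book value $96,886.
Year 3: ⌊$96,886 × 125%/9⌋ = $13,456. Book value $83,430.
Year 4: ⌊$83,430 × 125%/9⌋ = $11,587. Book value $71,843.
Year 5: ⌊$71,843 × 125%/9⌋ = $9,978. Book value $61,865.
Year 6: ⌊$61,865 × 125%/9⌋ = $8,592. Book value $53,273.

$8,592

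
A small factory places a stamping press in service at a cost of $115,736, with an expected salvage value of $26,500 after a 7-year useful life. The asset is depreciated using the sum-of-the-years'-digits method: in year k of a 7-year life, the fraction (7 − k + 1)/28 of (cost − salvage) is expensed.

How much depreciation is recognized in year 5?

$9,561

Depreciable base = $115,736 − $26,500 = $89,236.
Sum of the years' digits = 7+6+5+4+3+2+1 = 28.
Year 1: $89,236 × 7/28 = $22,309. Book value $93,427.
Year 2: $89,236 × 6/28 = $19,122. Book value $74,305.
Year 3: $89,236 × 5/28 = $15,935. Book value $58,370.
Year 4: $89,236 × 4/28 = $12,748. Book value $45,622.
Year 5: $89,236 × 3/28 = $9,561. Book value $36,061.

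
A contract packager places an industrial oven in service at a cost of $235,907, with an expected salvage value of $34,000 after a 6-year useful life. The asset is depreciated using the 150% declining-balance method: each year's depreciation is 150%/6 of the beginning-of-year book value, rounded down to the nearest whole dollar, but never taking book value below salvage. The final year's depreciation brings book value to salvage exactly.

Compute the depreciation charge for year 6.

$21,983

Depreciable base = $235,907 − $34,000 = $201,907.
Year 1: ⌊$235,907 × 150%/6⌋ = $58,976. Book value $176,931.
Year 2: ⌊$176,931 × 150%/6⌋ = $44,232. Book value $132,699.
Year 3: ⌊$132,699 × 150%/6⌋ = $33,174. Book value $99,525.
Year 4: ⌊$99,525 × 150%/6⌋ = $24,881. Book value $74,644.
Year 5: ⌊$74,644 × 150%/6⌋ = $18,661. Book value $55,983.
Year 6 (final): $55,983 − $34,000 = $21,983. Book value $34,000.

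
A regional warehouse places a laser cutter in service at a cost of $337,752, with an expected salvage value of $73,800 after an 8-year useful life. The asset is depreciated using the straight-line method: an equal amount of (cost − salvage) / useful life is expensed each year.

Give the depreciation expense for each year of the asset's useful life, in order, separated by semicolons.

Depreciable base = $337,752 − $73,800 = $263,952.
Annual expense = $263,952 / 8 = $32,994.
End of year 1: book value $304,758.
End of year 2: book value $271,764.
End of year 3: book value $238,770.
End of year 4: book value $205,776.
End of year 5: book value $172,782.
End of year 6: book value $139,788.
End of year 7: book value $106,794.
End of year 8: book value $73,800.

$32,994; $32,994; $32,994; $32,994; $32,994; $32,994; $32,994; $32,994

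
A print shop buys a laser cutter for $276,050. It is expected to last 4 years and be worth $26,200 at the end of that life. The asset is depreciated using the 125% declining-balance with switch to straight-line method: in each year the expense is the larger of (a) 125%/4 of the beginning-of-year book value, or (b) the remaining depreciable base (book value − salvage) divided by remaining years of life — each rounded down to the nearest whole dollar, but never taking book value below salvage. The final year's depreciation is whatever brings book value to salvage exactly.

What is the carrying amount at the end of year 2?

$130,478

Depreciable base = $276,050 − $26,200 = $249,850.
Year 1: DB = ⌊$276,050 × 125%/4⌋ = $86,265; SL = ⌊$249,850/4⌋ = $62,462 → take DB $86,265. Book value $189,785.
Year 2: DB = ⌊$189,785 × 125%/4⌋ = $59,307; SL = ⌊$163,585/3⌋ = $54,528 → take DB $59,307. Book value $130,478.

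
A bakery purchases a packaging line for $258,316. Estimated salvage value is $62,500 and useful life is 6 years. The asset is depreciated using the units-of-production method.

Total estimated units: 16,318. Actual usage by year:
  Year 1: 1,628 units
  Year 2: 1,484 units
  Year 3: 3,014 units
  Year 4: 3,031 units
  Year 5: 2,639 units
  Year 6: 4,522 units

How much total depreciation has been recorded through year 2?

$37,344

Depreciable base = $258,316 − $62,500 = $195,816.
Rate = $195,816 / 16,318 units = $12 per unit.
Year 1: 1,628 × $12 = $19,536. Book value $238,780.
Year 2: 1,484 × $12 = $17,808. Book value $220,972.
Accumulated through year 2 = $258,316 − $220,972 = $37,344.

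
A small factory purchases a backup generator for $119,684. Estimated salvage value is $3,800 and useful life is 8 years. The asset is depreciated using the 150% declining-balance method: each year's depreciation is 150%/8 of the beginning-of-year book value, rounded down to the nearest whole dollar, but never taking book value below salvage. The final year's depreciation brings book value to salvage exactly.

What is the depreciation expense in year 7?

Depreciable base = $119,684 − $3,800 = $115,884.
Year 1: ⌊$119,684 × 150%/8⌋ = $22,440. Book value $97,244.
Year 2: ⌊$97,244 × 150%/8⌋ = $18,233. Book value $79,011.
Year 3: ⌊$79,011 × 150%/8⌋ = $14,814. Book value $64,197.
Year 4: ⌊$64,197 × 150%/8⌋ = $12,036. Book value $52,161.
Year 5: ⌊$52,161 × 150%/8⌋ = $9,780. Book value $42,381.
Year 6: ⌊$42,381 × 150%/8⌋ = $7,946. Book value $34,435.
Year 7: ⌊$34,435 × 150%/8⌋ = $6,456. Book value $27,979.

$6,456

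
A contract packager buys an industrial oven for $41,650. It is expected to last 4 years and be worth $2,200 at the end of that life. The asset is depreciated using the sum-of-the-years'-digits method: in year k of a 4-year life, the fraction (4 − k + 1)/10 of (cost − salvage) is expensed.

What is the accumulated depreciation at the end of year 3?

Depreciable base = $41,650 − $2,200 = $39,450.
Sum of the years' digits = 4+3+2+1 = 10.
Year 1: $39,450 × 4/10 = $15,780. Book value $25,870.
Year 2: $39,450 × 3/10 = $11,835. Book value $14,035.
Year 3: $39,450 × 2/10 = $7,890. Book value $6,145.
Accumulated through year 3 = $41,650 − $6,145 = $35,505.

$35,505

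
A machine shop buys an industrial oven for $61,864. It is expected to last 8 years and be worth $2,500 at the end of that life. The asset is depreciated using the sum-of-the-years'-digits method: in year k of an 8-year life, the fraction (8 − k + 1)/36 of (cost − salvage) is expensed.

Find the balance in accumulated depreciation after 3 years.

Depreciable base = $61,864 − $2,500 = $59,364.
Sum of the years' digits = 8+7+6+5+4+3+2+1 = 36.
Year 1: $59,364 × 8/36 = $13,192. Book value $48,672.
Year 2: $59,364 × 7/36 = $11,543. Book value $37,129.
Year 3: $59,364 × 6/36 = $9,894. Book value $27,235.
Accumulated through year 3 = $61,864 − $27,235 = $34,629.

$34,629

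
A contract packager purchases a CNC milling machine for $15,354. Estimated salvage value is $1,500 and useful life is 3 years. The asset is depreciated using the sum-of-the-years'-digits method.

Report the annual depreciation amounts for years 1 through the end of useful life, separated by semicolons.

$6,927; $4,618; $2,309

Depreciable base = $15,354 − $1,500 = $13,854.
Sum of the years' digits = 3+2+1 = 6.
Year 1: $13,854 × 3/6 = $6,927. Book value $8,427.
Year 2: $13,854 × 2/6 = $4,618. Book value $3,809.
Year 3: $13,854 × 1/6 = $2,309. Book value $1,500.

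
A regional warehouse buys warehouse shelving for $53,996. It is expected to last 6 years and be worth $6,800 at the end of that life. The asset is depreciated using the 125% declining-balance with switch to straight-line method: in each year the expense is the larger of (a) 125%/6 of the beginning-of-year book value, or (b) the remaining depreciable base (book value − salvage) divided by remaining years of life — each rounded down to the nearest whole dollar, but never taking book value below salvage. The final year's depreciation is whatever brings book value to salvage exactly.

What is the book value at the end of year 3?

Depreciable base = $53,996 − $6,800 = $47,196.
Year 1: DB = ⌊$53,996 × 125%/6⌋ = $11,249; SL = ⌊$47,196/6⌋ = $7,866 → take DB $11,249. Book value $42,747.
Year 2: DB = ⌊$42,747 × 125%/6⌋ = $8,905; SL = ⌊$35,947/5⌋ = $7,189 → take DB $8,905. Book value $33,842.
Year 3: DB = ⌊$33,842 × 125%/6⌋ = $7,050; SL = ⌊$27,042/4⌋ = $6,760 → take DB $7,050. Book value $26,792.

$26,792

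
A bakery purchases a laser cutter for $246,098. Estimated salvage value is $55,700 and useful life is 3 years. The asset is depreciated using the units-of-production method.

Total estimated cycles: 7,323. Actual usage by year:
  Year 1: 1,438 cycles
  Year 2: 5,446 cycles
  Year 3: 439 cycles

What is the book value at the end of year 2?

Depreciable base = $246,098 − $55,700 = $190,398.
Rate = $190,398 / 7,323 cycles = $26 per cycle.
Year 1: 1,438 × $26 = $37,388. Book value $208,710.
Year 2: 5,446 × $26 = $141,596. Book value $67,114.

$67,114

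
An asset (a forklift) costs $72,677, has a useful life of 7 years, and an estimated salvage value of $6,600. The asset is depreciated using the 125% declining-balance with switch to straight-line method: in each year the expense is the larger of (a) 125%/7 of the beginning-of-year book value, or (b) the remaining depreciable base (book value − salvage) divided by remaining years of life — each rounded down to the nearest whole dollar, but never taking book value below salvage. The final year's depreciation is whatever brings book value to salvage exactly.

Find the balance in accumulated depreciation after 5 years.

Depreciable base = $72,677 − $6,600 = $66,077.
Year 1: DB = ⌊$72,677 × 125%/7⌋ = $12,978; SL = ⌊$66,077/7⌋ = $9,439 → take DB $12,978. Book value $59,699.
Year 2: DB = ⌊$59,699 × 125%/7⌋ = $10,660; SL = ⌊$53,099/6⌋ = $8,849 → take DB $10,660. Book value $49,039.
Year 3: DB = ⌊$49,039 × 125%/7⌋ = $8,756; SL = ⌊$42,439/5⌋ = $8,487 → take DB $8,756. Book value $40,283.
Year 4: DB = ⌊$40,283 × 125%/7⌋ = $7,193; SL = ⌊$33,683/4⌋ = $8,420 → take SL $8,420. Book value $31,863.
Year 5: DB = ⌊$31,863 × 125%/7⌋ = $5,689; SL = ⌊$25,263/3⌋ = $8,421 → take SL $8,421. Book value $23,442.
Accumulated through year 5 = $72,677 − $23,442 = $49,235.

$49,235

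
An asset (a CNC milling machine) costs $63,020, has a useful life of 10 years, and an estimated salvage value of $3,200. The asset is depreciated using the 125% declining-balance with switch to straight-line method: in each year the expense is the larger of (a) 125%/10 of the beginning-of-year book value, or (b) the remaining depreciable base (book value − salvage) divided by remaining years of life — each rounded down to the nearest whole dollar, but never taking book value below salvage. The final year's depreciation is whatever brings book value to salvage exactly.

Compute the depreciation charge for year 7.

Depreciable base = $63,020 − $3,200 = $59,820.
Year 1: DB = ⌊$63,020 × 125%/10⌋ = $7,877; SL = ⌊$59,820/10⌋ = $5,982 → take DB $7,877. Book value $55,143.
Year 2: DB = ⌊$55,143 × 125%/10⌋ = $6,892; SL = ⌊$51,943/9⌋ = $5,771 → take DB $6,892. Book value $48,251.
Year 3: DB = ⌊$48,251 × 125%/10⌋ = $6,031; SL = ⌊$45,051/8⌋ = $5,631 → take DB $6,031. Book value $42,220.
Year 4: DB = ⌊$42,220 × 125%/10⌋ = $5,277; SL = ⌊$39,020/7⌋ = $5,574 → take SL $5,574. Book value $36,646.
Year 5: DB = ⌊$36,646 × 125%/10⌋ = $4,580; SL = ⌊$33,446/6⌋ = $5,574 → take SL $5,574. Book value $31,072.
Year 6: DB = ⌊$31,072 × 125%/10⌋ = $3,884; SL = ⌊$27,872/5⌋ = $5,574 → take SL $5,574. Book value $25,498.
Year 7: DB = ⌊$25,498 × 125%/10⌋ = $3,187; SL = ⌊$22,298/4⌋ = $5,574 → take SL $5,574. Book value $19,924.

$5,574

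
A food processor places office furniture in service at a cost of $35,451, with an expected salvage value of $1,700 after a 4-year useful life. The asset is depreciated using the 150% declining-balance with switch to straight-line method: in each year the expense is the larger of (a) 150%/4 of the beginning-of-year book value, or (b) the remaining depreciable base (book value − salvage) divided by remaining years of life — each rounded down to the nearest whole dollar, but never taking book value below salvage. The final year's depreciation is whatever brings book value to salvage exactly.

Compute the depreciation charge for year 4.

$6,075

Depreciable base = $35,451 − $1,700 = $33,751.
Year 1: DB = ⌊$35,451 × 150%/4⌋ = $13,294; SL = ⌊$33,751/4⌋ = $8,437 → take DB $13,294. Book value $22,157.
Year 2: DB = ⌊$22,157 × 150%/4⌋ = $8,308; SL = ⌊$20,457/3⌋ = $6,819 → take DB $8,308. Book value $13,849.
Year 3: DB = ⌊$13,849 × 150%/4⌋ = $5,193; SL = ⌊$12,149/2⌋ = $6,074 → take SL $6,074. Book value $7,775.
Year 4 (final): $7,775 − $1,700 = $6,075. Book value $1,700.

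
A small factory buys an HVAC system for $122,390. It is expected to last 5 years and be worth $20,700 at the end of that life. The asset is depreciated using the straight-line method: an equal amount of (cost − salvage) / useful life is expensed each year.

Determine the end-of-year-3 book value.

Depreciable base = $122,390 − $20,700 = $101,690.
Annual expense = $101,690 / 5 = $20,338.
End of year 1: book value $102,052.
End of year 2: book value $81,714.
End of year 3: book value $61,376.

$61,376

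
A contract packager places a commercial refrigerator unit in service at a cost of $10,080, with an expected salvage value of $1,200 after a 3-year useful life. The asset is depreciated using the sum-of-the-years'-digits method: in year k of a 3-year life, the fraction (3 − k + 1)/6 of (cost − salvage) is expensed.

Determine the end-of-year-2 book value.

Depreciable base = $10,080 − $1,200 = $8,880.
Sum of the years' digits = 3+2+1 = 6.
Year 1: $8,880 × 3/6 = $4,440. Book value $5,640.
Year 2: $8,880 × 2/6 = $2,960. Book value $2,680.

$2,680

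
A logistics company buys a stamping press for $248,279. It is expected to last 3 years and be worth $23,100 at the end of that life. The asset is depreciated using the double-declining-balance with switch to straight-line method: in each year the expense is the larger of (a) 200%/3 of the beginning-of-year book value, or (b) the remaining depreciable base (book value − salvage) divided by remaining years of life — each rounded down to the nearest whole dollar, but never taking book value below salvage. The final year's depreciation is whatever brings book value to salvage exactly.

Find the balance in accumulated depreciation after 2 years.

$220,692

Depreciable base = $248,279 − $23,100 = $225,179.
Year 1: DB = ⌊$248,279 × 200%/3⌋ = $165,519; SL = ⌊$225,179/3⌋ = $75,059 → take DB $165,519. Book value $82,760.
Year 2: DB = ⌊$82,760 × 200%/3⌋ = $55,173; SL = ⌊$59,660/2⌋ = $29,830 → take DB $55,173. Book value $27,587.
Accumulated through year 2 = $248,279 − $27,587 = $220,692.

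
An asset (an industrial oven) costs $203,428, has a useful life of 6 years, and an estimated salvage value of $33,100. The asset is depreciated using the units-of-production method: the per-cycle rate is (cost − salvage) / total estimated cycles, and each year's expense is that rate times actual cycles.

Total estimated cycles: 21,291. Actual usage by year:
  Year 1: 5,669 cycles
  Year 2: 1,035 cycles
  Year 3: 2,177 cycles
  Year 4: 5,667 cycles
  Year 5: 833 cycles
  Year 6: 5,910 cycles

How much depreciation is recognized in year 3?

Depreciable base = $203,428 − $33,100 = $170,328.
Rate = $170,328 / 21,291 cycles = $8 per cycle.
Year 1: 5,669 × $8 = $45,352. Book value $158,076.
Year 2: 1,035 × $8 = $8,280. Book value $149,796.
Year 3: 2,177 × $8 = $17,416. Book value $132,380.

$17,416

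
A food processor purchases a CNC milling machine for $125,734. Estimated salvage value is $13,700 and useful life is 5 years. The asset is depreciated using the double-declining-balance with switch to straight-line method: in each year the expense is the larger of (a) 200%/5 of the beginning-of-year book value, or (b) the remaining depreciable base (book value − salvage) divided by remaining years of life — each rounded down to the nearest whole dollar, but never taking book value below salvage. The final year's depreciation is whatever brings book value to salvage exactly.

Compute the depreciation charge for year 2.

Depreciable base = $125,734 − $13,700 = $112,034.
Year 1: DB = ⌊$125,734 × 200%/5⌋ = $50,293; SL = ⌊$112,034/5⌋ = $22,406 → take DB $50,293. Book value $75,441.
Year 2: DB = ⌊$75,441 × 200%/5⌋ = $30,176; SL = ⌊$61,741/4⌋ = $15,435 → take DB $30,176. Book value $45,265.

$30,176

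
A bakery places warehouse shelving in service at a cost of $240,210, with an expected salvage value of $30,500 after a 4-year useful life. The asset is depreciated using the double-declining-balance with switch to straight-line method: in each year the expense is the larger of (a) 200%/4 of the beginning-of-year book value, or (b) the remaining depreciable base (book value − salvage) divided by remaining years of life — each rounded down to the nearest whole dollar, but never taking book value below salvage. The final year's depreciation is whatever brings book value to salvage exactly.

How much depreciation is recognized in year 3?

$29,553

Depreciable base = $240,210 − $30,500 = $209,710.
Year 1: DB = ⌊$240,210 × 200%/4⌋ = $120,105; SL = ⌊$209,710/4⌋ = $52,427 → take DB $120,105. Book value $120,105.
Year 2: DB = ⌊$120,105 × 200%/4⌋ = $60,052; SL = ⌊$89,605/3⌋ = $29,868 → take DB $60,052. Book value $60,053.
Year 3: DB = ⌊$60,053 × 200%/4⌋ = $30,026; SL = ⌊$29,553/2⌋ = $14,776 → take DB $30,026, capped at $29,553. Book value $30,500.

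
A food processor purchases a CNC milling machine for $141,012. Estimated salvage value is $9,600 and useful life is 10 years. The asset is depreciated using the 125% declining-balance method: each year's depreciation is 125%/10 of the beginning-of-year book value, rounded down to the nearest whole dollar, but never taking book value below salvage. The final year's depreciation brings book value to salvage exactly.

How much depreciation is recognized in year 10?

Depreciable base = $141,012 − $9,600 = $131,412.
Year 1: ⌊$141,012 × 125%/10⌋ = $17,626. Book value $123,386.
Year 2: ⌊$123,386 × 125%/10⌋ = $15,423. Book value $107,963.
Year 3: ⌊$107,963 × 125%/10⌋ = $13,495. Book value $94,468.
Year 4: ⌊$94,468 × 125%/10⌋ = $11,808. Book value $82,660.
Year 5: ⌊$82,660 × 125%/10⌋ = $10,332. Book value $72,328.
Year 6: ⌊$72,328 × 125%/10⌋ = $9,041. Book value $63,287.
Year 7: ⌊$63,287 × 125%/10⌋ = $7,910. Book value $55,377.
Year 8: ⌊$55,377 × 125%/10⌋ = $6,922. Book value $48,455.
Year 9: ⌊$48,455 × 125%/10⌋ = $6,056. Book value $42,399.
Year 10 (final): $42,399 − $9,600 = $32,799. Book value $9,600.

$32,799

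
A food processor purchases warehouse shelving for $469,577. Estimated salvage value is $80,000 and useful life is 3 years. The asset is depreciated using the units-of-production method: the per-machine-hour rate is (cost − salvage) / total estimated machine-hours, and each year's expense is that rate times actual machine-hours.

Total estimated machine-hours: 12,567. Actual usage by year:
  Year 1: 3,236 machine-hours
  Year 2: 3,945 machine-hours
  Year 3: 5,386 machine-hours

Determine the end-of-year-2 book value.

$246,966

Depreciable base = $469,577 − $80,000 = $389,577.
Rate = $389,577 / 12,567 machine-hours = $31 per machine-hour.
Year 1: 3,236 × $31 = $100,316. Book value $369,261.
Year 2: 3,945 × $31 = $122,295. Book value $246,966.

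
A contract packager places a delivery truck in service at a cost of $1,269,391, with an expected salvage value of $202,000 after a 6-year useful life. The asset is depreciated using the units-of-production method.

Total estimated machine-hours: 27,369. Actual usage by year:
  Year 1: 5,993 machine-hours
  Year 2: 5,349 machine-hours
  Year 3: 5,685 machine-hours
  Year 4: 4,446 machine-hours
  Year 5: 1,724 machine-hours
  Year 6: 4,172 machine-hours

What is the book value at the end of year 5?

Depreciable base = $1,269,391 − $202,000 = $1,067,391.
Rate = $1,067,391 / 27,369 machine-hours = $39 per machine-hour.
Year 1: 5,993 × $39 = $233,727. Book value $1,035,664.
Year 2: 5,349 × $39 = $208,611. Book value $827,053.
Year 3: 5,685 × $39 = $221,715. Book value $605,338.
Year 4: 4,446 × $39 = $173,394. Book value $431,944.
Year 5: 1,724 × $39 = $67,236. Book value $364,708.

$364,708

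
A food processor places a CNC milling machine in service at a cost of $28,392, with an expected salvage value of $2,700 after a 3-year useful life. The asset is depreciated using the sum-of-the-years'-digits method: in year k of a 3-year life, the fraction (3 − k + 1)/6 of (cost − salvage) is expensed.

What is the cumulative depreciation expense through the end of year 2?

$21,410

Depreciable base = $28,392 − $2,700 = $25,692.
Sum of the years' digits = 3+2+1 = 6.
Year 1: $25,692 × 3/6 = $12,846. Book value $15,546.
Year 2: $25,692 × 2/6 = $8,564. Book value $6,982.
Accumulated through year 2 = $28,392 − $6,982 = $21,410.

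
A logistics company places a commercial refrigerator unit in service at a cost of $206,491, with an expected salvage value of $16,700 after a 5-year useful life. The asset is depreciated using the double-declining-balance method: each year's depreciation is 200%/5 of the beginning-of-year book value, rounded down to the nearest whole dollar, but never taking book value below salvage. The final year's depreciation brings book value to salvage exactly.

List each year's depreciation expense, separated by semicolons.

Depreciable base = $206,491 − $16,700 = $189,791.
Year 1: ⌊$206,491 × 200%/5⌋ = $82,596. Book value $123,895.
Year 2: ⌊$123,895 × 200%/5⌋ = $49,558. Book value $74,337.
Year 3: ⌊$74,337 × 200%/5⌋ = $29,734. Book value $44,603.
Year 4: ⌊$44,603 × 200%/5⌋ = $17,841. Book value $26,762.
Year 5 (final): $26,762 − $16,700 = $10,062. Book value $16,700.

$82,596; $49,558; $29,734; $17,841; $10,062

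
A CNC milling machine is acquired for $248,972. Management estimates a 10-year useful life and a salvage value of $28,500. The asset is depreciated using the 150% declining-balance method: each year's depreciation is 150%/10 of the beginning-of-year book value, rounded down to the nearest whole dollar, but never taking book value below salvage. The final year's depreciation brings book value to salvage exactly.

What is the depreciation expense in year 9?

$10,176

Depreciable base = $248,972 − $28,500 = $220,472.
Year 1: ⌊$248,972 × 150%/10⌋ = $37,345. Book value $211,627.
Year 2: ⌊$211,627 × 150%/10⌋ = $31,744. Book value $179,883.
Year 3: ⌊$179,883 × 150%/10⌋ = $26,982. Book value $152,901.
Year 4: ⌊$152,901 × 150%/10⌋ = $22,935. Book value $129,966.
Year 5: ⌊$129,966 × 150%/10⌋ = $19,494. Book value $110,472.
Year 6: ⌊$110,472 × 150%/10⌋ = $16,570. Book value $93,902.
Year 7: ⌊$93,902 × 150%/10⌋ = $14,085. Book value $79,817.
Year 8: ⌊$79,817 × 150%/10⌋ = $11,972. Book value $67,845.
Year 9: ⌊$67,845 × 150%/10⌋ = $10,176. Book value $57,669.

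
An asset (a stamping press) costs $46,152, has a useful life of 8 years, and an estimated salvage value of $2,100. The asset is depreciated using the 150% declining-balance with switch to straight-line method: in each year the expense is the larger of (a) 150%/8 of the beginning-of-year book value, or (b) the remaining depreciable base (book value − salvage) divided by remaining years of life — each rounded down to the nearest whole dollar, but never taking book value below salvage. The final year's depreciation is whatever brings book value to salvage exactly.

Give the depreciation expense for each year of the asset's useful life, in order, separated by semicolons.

$8,653; $7,031; $5,712; $4,641; $4,503; $4,504; $4,504; $4,504

Depreciable base = $46,152 − $2,100 = $44,052.
Year 1: DB = ⌊$46,152 × 150%/8⌋ = $8,653; SL = ⌊$44,052/8⌋ = $5,506 → take DB $8,653. Book value $37,499.
Year 2: DB = ⌊$37,499 × 150%/8⌋ = $7,031; SL = ⌊$35,399/7⌋ = $5,057 → take DB $7,031. Book value $30,468.
Year 3: DB = ⌊$30,468 × 150%/8⌋ = $5,712; SL = ⌊$28,368/6⌋ = $4,728 → take DB $5,712. Book value $24,756.
Year 4: DB = ⌊$24,756 × 150%/8⌋ = $4,641; SL = ⌊$22,656/5⌋ = $4,531 → take DB $4,641. Book value $20,115.
Year 5: DB = ⌊$20,115 × 150%/8⌋ = $3,771; SL = ⌊$18,015/4⌋ = $4,503 → take SL $4,503. Book value $15,612.
Year 6: DB = ⌊$15,612 × 150%/8⌋ = $2,927; SL = ⌊$13,512/3⌋ = $4,504 → take SL $4,504. Book value $11,108.
Year 7: DB = ⌊$11,108 × 150%/8⌋ = $2,082; SL = ⌊$9,008/2⌋ = $4,504 → take SL $4,504. Book value $6,604.
Year 8 (final): $6,604 − $2,100 = $4,504. Book value $2,100.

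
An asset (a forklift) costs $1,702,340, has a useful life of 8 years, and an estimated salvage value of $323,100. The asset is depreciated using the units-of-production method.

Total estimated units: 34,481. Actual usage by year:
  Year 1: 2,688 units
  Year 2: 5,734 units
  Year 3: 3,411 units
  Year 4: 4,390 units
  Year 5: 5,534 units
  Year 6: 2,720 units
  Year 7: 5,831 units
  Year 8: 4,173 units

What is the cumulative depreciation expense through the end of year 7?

Depreciable base = $1,702,340 − $323,100 = $1,379,240.
Rate = $1,379,240 / 34,481 units = $40 per unit.
Year 1: 2,688 × $40 = $107,520. Book value $1,594,820.
Year 2: 5,734 × $40 = $229,360. Book value $1,365,460.
Year 3: 3,411 × $40 = $136,440. Book value $1,229,020.
Year 4: 4,390 × $40 = $175,600. Book value $1,053,420.
Year 5: 5,534 × $40 = $221,360. Book value $832,060.
Year 6: 2,720 × $40 = $108,800. Book value $723,260.
Year 7: 5,831 × $40 = $233,240. Book value $490,020.
Accumulated through year 7 = $1,702,340 − $490,020 = $1,212,320.

$1,212,320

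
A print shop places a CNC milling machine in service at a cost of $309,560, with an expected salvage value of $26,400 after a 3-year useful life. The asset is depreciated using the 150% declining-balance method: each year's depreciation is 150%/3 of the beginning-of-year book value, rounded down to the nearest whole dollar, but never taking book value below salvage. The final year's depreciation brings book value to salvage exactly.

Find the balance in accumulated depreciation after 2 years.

Depreciable base = $309,560 − $26,400 = $283,160.
Year 1: ⌊$309,560 × 150%/3⌋ = $154,780. Book value $154,780.
Year 2: ⌊$154,780 × 150%/3⌋ = $77,390. Book value $77,390.
Accumulated through year 2 = $309,560 − $77,390 = $232,170.

$232,170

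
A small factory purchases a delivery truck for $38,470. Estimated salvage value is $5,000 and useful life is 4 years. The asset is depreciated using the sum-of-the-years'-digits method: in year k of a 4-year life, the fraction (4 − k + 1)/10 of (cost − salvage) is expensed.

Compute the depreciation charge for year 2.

$10,041

Depreciable base = $38,470 − $5,000 = $33,470.
Sum of the years' digits = 4+3+2+1 = 10.
Year 1: $33,470 × 4/10 = $13,388. Book value $25,082.
Year 2: $33,470 × 3/10 = $10,041. Book value $15,041.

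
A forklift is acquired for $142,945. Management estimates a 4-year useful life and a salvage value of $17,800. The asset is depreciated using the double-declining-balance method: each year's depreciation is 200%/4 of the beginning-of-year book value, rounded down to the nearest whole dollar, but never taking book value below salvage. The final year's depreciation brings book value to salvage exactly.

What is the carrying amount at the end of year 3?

$17,869

Depreciable base = $142,945 − $17,800 = $125,145.
Year 1: ⌊$142,945 × 200%/4⌋ = $71,472. Book value $71,473.
Year 2: ⌊$71,473 × 200%/4⌋ = $35,736. Book value $35,737.
Year 3: ⌊$35,737 × 200%/4⌋ = $17,868. Book value $17,869.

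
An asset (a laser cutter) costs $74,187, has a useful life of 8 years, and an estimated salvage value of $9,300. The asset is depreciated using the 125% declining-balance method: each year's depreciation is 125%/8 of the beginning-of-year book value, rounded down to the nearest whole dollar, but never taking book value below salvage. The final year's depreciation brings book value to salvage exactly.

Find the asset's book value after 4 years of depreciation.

$37,601

Depreciable base = $74,187 − $9,300 = $64,887.
Year 1: ⌊$74,187 × 125%/8⌋ = $11,591. Book value $62,596.
Year 2: ⌊$62,596 × 125%/8⌋ = $9,780. Book value $52,816.
Year 3: ⌊$52,816 × 125%/8⌋ = $8,252. Book value $44,564.
Year 4: ⌊$44,564 × 125%/8⌋ = $6,963. Book value $37,601.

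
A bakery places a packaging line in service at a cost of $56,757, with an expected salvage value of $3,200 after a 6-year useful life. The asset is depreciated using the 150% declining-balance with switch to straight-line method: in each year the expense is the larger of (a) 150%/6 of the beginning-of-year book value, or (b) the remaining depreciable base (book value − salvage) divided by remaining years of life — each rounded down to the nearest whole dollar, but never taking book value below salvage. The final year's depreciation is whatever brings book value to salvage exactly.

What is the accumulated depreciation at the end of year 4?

Depreciable base = $56,757 − $3,200 = $53,557.
Year 1: DB = ⌊$56,757 × 150%/6⌋ = $14,189; SL = ⌊$53,557/6⌋ = $8,926 → take DB $14,189. Book value $42,568.
Year 2: DB = ⌊$42,568 × 150%/6⌋ = $10,642; SL = ⌊$39,368/5⌋ = $7,873 → take DB $10,642. Book value $31,926.
Year 3: DB = ⌊$31,926 × 150%/6⌋ = $7,981; SL = ⌊$28,726/4⌋ = $7,181 → take DB $7,981. Book value $23,945.
Year 4: DB = ⌊$23,945 × 150%/6⌋ = $5,986; SL = ⌊$20,745/3⌋ = $6,915 → take SL $6,915. Book value $17,030.
Accumulated through year 4 = $56,757 − $17,030 = $39,727.

$39,727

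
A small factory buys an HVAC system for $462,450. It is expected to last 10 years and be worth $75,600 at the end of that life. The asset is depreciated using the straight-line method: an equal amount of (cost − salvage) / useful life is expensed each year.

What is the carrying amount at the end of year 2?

$385,080

Depreciable base = $462,450 − $75,600 = $386,850.
Annual expense = $386,850 / 10 = $38,685.
End of year 1: book value $423,765.
End of year 2: book value $385,080.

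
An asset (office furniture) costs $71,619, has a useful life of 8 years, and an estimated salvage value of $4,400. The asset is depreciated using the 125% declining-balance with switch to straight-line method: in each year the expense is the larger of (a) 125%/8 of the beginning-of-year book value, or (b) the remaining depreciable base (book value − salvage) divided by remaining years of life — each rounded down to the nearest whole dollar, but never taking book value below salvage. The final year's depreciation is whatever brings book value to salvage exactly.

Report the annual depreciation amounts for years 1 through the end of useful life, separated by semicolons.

Depreciable base = $71,619 − $4,400 = $67,219.
Year 1: DB = ⌊$71,619 × 125%/8⌋ = $11,190; SL = ⌊$67,219/8⌋ = $8,402 → take DB $11,190. Book value $60,429.
Year 2: DB = ⌊$60,429 × 125%/8⌋ = $9,442; SL = ⌊$56,029/7⌋ = $8,004 → take DB $9,442. Book value $50,987.
Year 3: DB = ⌊$50,987 × 125%/8⌋ = $7,966; SL = ⌊$46,587/6⌋ = $7,764 → take DB $7,966. Book value $43,021.
Year 4: DB = ⌊$43,021 × 125%/8⌋ = $6,722; SL = ⌊$38,621/5⌋ = $7,724 → take SL $7,724. Book value $35,297.
Year 5: DB = ⌊$35,297 × 125%/8⌋ = $5,515; SL = ⌊$30,897/4⌋ = $7,724 → take SL $7,724. Book value $27,573.
Year 6: DB = ⌊$27,573 × 125%/8⌋ = $4,308; SL = ⌊$23,173/3⌋ = $7,724 → take SL $7,724. Book value $19,849.
Year 7: DB = ⌊$19,849 × 125%/8⌋ = $3,101; SL = ⌊$15,449/2⌋ = $7,724 → take SL $7,724. Book value $12,125.
Year 8 (final): $12,125 − $4,400 = $7,725. Book value $4,400.

$11,190; $9,442; $7,966; $7,724; $7,724; $7,724; $7,724; $7,725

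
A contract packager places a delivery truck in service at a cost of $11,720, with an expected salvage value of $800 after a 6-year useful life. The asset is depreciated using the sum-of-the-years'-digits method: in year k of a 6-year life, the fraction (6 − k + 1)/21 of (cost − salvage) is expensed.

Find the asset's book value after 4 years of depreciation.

Depreciable base = $11,720 − $800 = $10,920.
Sum of the years' digits = 6+5+4+3+2+1 = 21.
Year 1: $10,920 × 6/21 = $3,120. Book value $8,600.
Year 2: $10,920 × 5/21 = $2,600. Book value $6,000.
Year 3: $10,920 × 4/21 = $2,080. Book value $3,920.
Year 4: $10,920 × 3/21 = $1,560. Book value $2,360.

$2,360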